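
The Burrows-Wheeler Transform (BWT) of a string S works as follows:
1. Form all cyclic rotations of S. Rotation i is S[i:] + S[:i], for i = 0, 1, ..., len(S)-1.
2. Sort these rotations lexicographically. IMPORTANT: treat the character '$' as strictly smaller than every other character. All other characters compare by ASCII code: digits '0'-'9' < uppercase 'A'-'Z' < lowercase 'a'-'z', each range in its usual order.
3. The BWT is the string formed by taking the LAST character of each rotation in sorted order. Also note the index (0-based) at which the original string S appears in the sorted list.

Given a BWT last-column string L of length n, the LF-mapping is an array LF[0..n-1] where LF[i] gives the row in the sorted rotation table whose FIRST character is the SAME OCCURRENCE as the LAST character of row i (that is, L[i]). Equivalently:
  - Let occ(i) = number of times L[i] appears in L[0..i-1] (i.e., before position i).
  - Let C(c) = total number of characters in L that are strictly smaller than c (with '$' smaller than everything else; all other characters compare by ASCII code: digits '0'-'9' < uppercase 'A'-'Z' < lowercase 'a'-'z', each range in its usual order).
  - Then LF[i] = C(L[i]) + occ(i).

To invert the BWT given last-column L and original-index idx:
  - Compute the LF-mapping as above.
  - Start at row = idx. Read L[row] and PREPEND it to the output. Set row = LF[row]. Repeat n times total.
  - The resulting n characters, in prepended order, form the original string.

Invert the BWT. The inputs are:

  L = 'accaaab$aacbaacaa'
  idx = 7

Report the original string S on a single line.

LF mapping: 1 13 14 2 3 4 11 0 5 6 15 12 7 8 16 9 10
Walk LF starting at row 7, prepending L[row]:
  step 1: row=7, L[7]='$', prepend. Next row=LF[7]=0
  step 2: row=0, L[0]='a', prepend. Next row=LF[0]=1
  step 3: row=1, L[1]='c', prepend. Next row=LF[1]=13
  step 4: row=13, L[13]='a', prepend. Next row=LF[13]=8
  step 5: row=8, L[8]='a', prepend. Next row=LF[8]=5
  step 6: row=5, L[5]='a', prepend. Next row=LF[5]=4
  step 7: row=4, L[4]='a', prepend. Next row=LF[4]=3
  step 8: row=3, L[3]='a', prepend. Next row=LF[3]=2
  step 9: row=2, L[2]='c', prepend. Next row=LF[2]=14
  step 10: row=14, L[14]='c', prepend. Next row=LF[14]=16
  step 11: row=16, L[16]='a', prepend. Next row=LF[16]=10
  step 12: row=10, L[10]='c', prepend. Next row=LF[10]=15
  step 13: row=15, L[15]='a', prepend. Next row=LF[15]=9
  step 14: row=9, L[9]='a', prepend. Next row=LF[9]=6
  step 15: row=6, L[6]='b', prepend. Next row=LF[6]=11
  step 16: row=11, L[11]='b', prepend. Next row=LF[11]=12
  step 17: row=12, L[12]='a', prepend. Next row=LF[12]=7
Reversed output: abbaacaccaaaaaca$

Answer: abbaacaccaaaaaca$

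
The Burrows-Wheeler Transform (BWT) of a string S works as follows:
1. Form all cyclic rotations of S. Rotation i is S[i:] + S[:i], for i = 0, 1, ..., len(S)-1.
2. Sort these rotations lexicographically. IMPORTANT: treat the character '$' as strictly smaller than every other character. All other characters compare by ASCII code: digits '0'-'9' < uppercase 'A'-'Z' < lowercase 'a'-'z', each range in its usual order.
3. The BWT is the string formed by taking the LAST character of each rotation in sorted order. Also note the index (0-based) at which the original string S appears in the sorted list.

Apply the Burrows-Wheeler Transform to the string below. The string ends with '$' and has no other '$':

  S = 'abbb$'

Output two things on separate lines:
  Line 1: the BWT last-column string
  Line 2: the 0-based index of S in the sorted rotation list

Answer: b$bba
1

Derivation:
All 5 rotations (rotation i = S[i:]+S[:i]):
  rot[0] = abbb$
  rot[1] = bbb$a
  rot[2] = bb$ab
  rot[3] = b$abb
  rot[4] = $abbb
Sorted (with $ < everything):
  sorted[0] = $abbb  (last char: 'b')
  sorted[1] = abbb$  (last char: '$')
  sorted[2] = b$abb  (last char: 'b')
  sorted[3] = bb$ab  (last char: 'b')
  sorted[4] = bbb$a  (last char: 'a')
Last column: b$bba
Original string S is at sorted index 1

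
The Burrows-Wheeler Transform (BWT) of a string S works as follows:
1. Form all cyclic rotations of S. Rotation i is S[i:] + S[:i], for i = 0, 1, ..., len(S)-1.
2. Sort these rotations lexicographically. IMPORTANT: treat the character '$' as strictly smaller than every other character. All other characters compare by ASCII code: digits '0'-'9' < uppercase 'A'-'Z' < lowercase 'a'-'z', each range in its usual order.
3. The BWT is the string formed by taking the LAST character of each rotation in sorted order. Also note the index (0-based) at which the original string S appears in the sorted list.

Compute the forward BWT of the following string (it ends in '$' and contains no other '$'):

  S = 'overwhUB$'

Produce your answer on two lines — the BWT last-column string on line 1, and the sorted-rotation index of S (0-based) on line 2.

All 9 rotations (rotation i = S[i:]+S[:i]):
  rot[0] = overwhUB$
  rot[1] = verwhUB$o
  rot[2] = erwhUB$ov
  rot[3] = rwhUB$ove
  rot[4] = whUB$over
  rot[5] = hUB$overw
  rot[6] = UB$overwh
  rot[7] = B$overwhU
  rot[8] = $overwhUB
Sorted (with $ < everything):
  sorted[0] = $overwhUB  (last char: 'B')
  sorted[1] = B$overwhU  (last char: 'U')
  sorted[2] = UB$overwh  (last char: 'h')
  sorted[3] = erwhUB$ov  (last char: 'v')
  sorted[4] = hUB$overw  (last char: 'w')
  sorted[5] = overwhUB$  (last char: '$')
  sorted[6] = rwhUB$ove  (last char: 'e')
  sorted[7] = verwhUB$o  (last char: 'o')
  sorted[8] = whUB$over  (last char: 'r')
Last column: BUhvw$eor
Original string S is at sorted index 5

Answer: BUhvw$eor
5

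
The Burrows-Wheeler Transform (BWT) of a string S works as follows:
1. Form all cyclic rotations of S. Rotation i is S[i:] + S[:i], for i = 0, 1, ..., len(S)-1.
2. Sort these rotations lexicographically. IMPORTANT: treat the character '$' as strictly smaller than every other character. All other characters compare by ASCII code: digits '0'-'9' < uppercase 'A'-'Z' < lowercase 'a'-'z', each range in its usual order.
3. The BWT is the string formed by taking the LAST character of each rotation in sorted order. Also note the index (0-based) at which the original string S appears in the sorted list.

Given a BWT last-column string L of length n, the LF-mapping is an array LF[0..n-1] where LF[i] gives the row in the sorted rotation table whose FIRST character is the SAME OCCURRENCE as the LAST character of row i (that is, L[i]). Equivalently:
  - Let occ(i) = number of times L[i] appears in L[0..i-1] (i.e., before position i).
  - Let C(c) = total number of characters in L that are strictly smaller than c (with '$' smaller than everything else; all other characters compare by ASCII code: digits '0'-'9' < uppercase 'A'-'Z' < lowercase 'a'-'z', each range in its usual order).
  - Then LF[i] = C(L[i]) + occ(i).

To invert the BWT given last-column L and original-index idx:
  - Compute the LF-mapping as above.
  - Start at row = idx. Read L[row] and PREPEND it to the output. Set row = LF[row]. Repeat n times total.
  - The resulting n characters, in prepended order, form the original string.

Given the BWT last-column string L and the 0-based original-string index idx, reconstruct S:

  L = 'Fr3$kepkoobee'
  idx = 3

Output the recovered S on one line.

LF mapping: 2 12 1 0 7 4 11 8 9 10 3 5 6
Walk LF starting at row 3, prepending L[row]:
  step 1: row=3, L[3]='$', prepend. Next row=LF[3]=0
  step 2: row=0, L[0]='F', prepend. Next row=LF[0]=2
  step 3: row=2, L[2]='3', prepend. Next row=LF[2]=1
  step 4: row=1, L[1]='r', prepend. Next row=LF[1]=12
  step 5: row=12, L[12]='e', prepend. Next row=LF[12]=6
  step 6: row=6, L[6]='p', prepend. Next row=LF[6]=11
  step 7: row=11, L[11]='e', prepend. Next row=LF[11]=5
  step 8: row=5, L[5]='e', prepend. Next row=LF[5]=4
  step 9: row=4, L[4]='k', prepend. Next row=LF[4]=7
  step 10: row=7, L[7]='k', prepend. Next row=LF[7]=8
  step 11: row=8, L[8]='o', prepend. Next row=LF[8]=9
  step 12: row=9, L[9]='o', prepend. Next row=LF[9]=10
  step 13: row=10, L[10]='b', prepend. Next row=LF[10]=3
Reversed output: bookkeeper3F$

Answer: bookkeeper3F$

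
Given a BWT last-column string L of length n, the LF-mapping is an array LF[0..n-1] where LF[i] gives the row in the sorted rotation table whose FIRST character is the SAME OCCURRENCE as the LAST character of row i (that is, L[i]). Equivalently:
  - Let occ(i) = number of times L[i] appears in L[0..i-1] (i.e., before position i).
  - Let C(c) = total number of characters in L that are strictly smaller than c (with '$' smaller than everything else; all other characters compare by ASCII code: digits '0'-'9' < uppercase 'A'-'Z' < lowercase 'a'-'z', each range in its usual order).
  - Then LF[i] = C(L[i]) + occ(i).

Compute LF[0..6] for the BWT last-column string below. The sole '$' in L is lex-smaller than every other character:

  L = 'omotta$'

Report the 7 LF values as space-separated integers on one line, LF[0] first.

Char counts: '$':1, 'a':1, 'm':1, 'o':2, 't':2
C (first-col start): C('$')=0, C('a')=1, C('m')=2, C('o')=3, C('t')=5
L[0]='o': occ=0, LF[0]=C('o')+0=3+0=3
L[1]='m': occ=0, LF[1]=C('m')+0=2+0=2
L[2]='o': occ=1, LF[2]=C('o')+1=3+1=4
L[3]='t': occ=0, LF[3]=C('t')+0=5+0=5
L[4]='t': occ=1, LF[4]=C('t')+1=5+1=6
L[5]='a': occ=0, LF[5]=C('a')+0=1+0=1
L[6]='$': occ=0, LF[6]=C('$')+0=0+0=0

Answer: 3 2 4 5 6 1 0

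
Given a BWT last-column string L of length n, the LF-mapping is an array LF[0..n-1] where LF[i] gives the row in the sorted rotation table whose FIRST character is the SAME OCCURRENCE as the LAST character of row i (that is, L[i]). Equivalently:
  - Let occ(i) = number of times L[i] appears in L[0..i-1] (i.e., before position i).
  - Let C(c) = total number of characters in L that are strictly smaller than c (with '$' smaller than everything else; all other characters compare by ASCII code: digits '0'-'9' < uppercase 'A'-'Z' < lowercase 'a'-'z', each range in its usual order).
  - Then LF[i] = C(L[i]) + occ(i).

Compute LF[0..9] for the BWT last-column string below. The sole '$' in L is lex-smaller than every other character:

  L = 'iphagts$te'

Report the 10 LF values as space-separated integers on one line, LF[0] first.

Char counts: '$':1, 'a':1, 'e':1, 'g':1, 'h':1, 'i':1, 'p':1, 's':1, 't':2
C (first-col start): C('$')=0, C('a')=1, C('e')=2, C('g')=3, C('h')=4, C('i')=5, C('p')=6, C('s')=7, C('t')=8
L[0]='i': occ=0, LF[0]=C('i')+0=5+0=5
L[1]='p': occ=0, LF[1]=C('p')+0=6+0=6
L[2]='h': occ=0, LF[2]=C('h')+0=4+0=4
L[3]='a': occ=0, LF[3]=C('a')+0=1+0=1
L[4]='g': occ=0, LF[4]=C('g')+0=3+0=3
L[5]='t': occ=0, LF[5]=C('t')+0=8+0=8
L[6]='s': occ=0, LF[6]=C('s')+0=7+0=7
L[7]='$': occ=0, LF[7]=C('$')+0=0+0=0
L[8]='t': occ=1, LF[8]=C('t')+1=8+1=9
L[9]='e': occ=0, LF[9]=C('e')+0=2+0=2

Answer: 5 6 4 1 3 8 7 0 9 2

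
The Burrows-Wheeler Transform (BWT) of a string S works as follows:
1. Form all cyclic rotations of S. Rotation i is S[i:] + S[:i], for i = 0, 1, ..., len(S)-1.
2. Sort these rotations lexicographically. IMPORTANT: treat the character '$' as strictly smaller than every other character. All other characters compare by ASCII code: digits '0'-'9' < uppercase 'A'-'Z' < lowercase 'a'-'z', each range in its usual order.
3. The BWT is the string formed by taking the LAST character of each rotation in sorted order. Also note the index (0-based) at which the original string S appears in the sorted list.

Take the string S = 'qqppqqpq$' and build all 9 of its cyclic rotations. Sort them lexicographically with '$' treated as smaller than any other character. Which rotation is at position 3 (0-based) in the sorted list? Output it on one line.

Answer: pqqpq$qqp

Derivation:
All 9 rotations (rotation i = S[i:]+S[:i]):
  rot[0] = qqppqqpq$
  rot[1] = qppqqpq$q
  rot[2] = ppqqpq$qq
  rot[3] = pqqpq$qqp
  rot[4] = qqpq$qqpp
  rot[5] = qpq$qqppq
  rot[6] = pq$qqppqq
  rot[7] = q$qqppqqp
  rot[8] = $qqppqqpq
Sorted (with $ < everything):
  sorted[0] = $qqppqqpq
  sorted[1] = ppqqpq$qq
  sorted[2] = pq$qqppqq
  sorted[3] = pqqpq$qqp
  sorted[4] = q$qqppqqp
  sorted[5] = qppqqpq$q
  sorted[6] = qpq$qqppq
  sorted[7] = qqppqqpq$
  sorted[8] = qqpq$qqpp
sorted[3] = pqqpq$qqp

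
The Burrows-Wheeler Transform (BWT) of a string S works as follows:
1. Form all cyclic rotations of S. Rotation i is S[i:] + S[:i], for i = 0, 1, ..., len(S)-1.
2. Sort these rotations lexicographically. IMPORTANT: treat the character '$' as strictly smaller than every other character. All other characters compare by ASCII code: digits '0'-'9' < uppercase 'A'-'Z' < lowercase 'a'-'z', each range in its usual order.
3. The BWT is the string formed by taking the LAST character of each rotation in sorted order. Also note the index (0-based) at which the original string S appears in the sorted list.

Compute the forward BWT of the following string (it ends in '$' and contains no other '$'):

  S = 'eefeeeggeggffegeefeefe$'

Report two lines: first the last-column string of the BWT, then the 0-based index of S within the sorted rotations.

Answer: efff$geeeefegeeefgeggee
4

Derivation:
All 23 rotations (rotation i = S[i:]+S[:i]):
  rot[0] = eefeeeggeggffegeefeefe$
  rot[1] = efeeeggeggffegeefeefe$e
  rot[2] = feeeggeggffegeefeefe$ee
  rot[3] = eeeggeggffegeefeefe$eef
  rot[4] = eeggeggffegeefeefe$eefe
  rot[5] = eggeggffegeefeefe$eefee
  rot[6] = ggeggffegeefeefe$eefeee
  rot[7] = geggffegeefeefe$eefeeeg
  rot[8] = eggffegeefeefe$eefeeegg
  rot[9] = ggffegeefeefe$eefeeegge
  rot[10] = gffegeefeefe$eefeeeggeg
  rot[11] = ffegeefeefe$eefeeeggegg
  rot[12] = fegeefeefe$eefeeeggeggf
  rot[13] = egeefeefe$eefeeeggeggff
  rot[14] = geefeefe$eefeeeggeggffe
  rot[15] = eefeefe$eefeeeggeggffeg
  rot[16] = efeefe$eefeeeggeggffege
  rot[17] = feefe$eefeeeggeggffegee
  rot[18] = eefe$eefeeeggeggffegeef
  rot[19] = efe$eefeeeggeggffegeefe
  rot[20] = fe$eefeeeggeggffegeefee
  rot[21] = e$eefeeeggeggffegeefeef
  rot[22] = $eefeeeggeggffegeefeefe
Sorted (with $ < everything):
  sorted[0] = $eefeeeggeggffegeefeefe  (last char: 'e')
  sorted[1] = e$eefeeeggeggffegeefeef  (last char: 'f')
  sorted[2] = eeeggeggffegeefeefe$eef  (last char: 'f')
  sorted[3] = eefe$eefeeeggeggffegeef  (last char: 'f')
  sorted[4] = eefeeeggeggffegeefeefe$  (last char: '$')
  sorted[5] = eefeefe$eefeeeggeggffeg  (last char: 'g')
  sorted[6] = eeggeggffegeefeefe$eefe  (last char: 'e')
  sorted[7] = efe$eefeeeggeggffegeefe  (last char: 'e')
  sorted[8] = efeeeggeggffegeefeefe$e  (last char: 'e')
  sorted[9] = efeefe$eefeeeggeggffege  (last char: 'e')
  sorted[10] = egeefeefe$eefeeeggeggff  (last char: 'f')
  sorted[11] = eggeggffegeefeefe$eefee  (last char: 'e')
  sorted[12] = eggffegeefeefe$eefeeegg  (last char: 'g')
  sorted[13] = fe$eefeeeggeggffegeefee  (last char: 'e')
  sorted[14] = feeeggeggffegeefeefe$ee  (last char: 'e')
  sorted[15] = feefe$eefeeeggeggffegee  (last char: 'e')
  sorted[16] = fegeefeefe$eefeeeggeggf  (last char: 'f')
  sorted[17] = ffegeefeefe$eefeeeggegg  (last char: 'g')
  sorted[18] = geefeefe$eefeeeggeggffe  (last char: 'e')
  sorted[19] = geggffegeefeefe$eefeeeg  (last char: 'g')
  sorted[20] = gffegeefeefe$eefeeeggeg  (last char: 'g')
  sorted[21] = ggeggffegeefeefe$eefeee  (last char: 'e')
  sorted[22] = ggffegeefeefe$eefeeegge  (last char: 'e')
Last column: efff$geeeefegeeefgeggee
Original string S is at sorted index 4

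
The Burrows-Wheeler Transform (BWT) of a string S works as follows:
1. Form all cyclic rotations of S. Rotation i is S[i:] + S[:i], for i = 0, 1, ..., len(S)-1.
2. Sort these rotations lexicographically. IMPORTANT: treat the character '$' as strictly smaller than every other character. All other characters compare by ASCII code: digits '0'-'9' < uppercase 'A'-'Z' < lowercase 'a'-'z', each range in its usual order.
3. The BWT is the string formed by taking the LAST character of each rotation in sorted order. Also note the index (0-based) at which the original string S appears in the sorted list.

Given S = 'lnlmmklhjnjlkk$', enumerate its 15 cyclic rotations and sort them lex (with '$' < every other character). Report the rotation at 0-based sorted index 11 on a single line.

Answer: mklhjnjlkk$lnlm

Derivation:
All 15 rotations (rotation i = S[i:]+S[:i]):
  rot[0] = lnlmmklhjnjlkk$
  rot[1] = nlmmklhjnjlkk$l
  rot[2] = lmmklhjnjlkk$ln
  rot[3] = mmklhjnjlkk$lnl
  rot[4] = mklhjnjlkk$lnlm
  rot[5] = klhjnjlkk$lnlmm
  rot[6] = lhjnjlkk$lnlmmk
  rot[7] = hjnjlkk$lnlmmkl
  rot[8] = jnjlkk$lnlmmklh
  rot[9] = njlkk$lnlmmklhj
  rot[10] = jlkk$lnlmmklhjn
  rot[11] = lkk$lnlmmklhjnj
  rot[12] = kk$lnlmmklhjnjl
  rot[13] = k$lnlmmklhjnjlk
  rot[14] = $lnlmmklhjnjlkk
Sorted (with $ < everything):
  sorted[0] = $lnlmmklhjnjlkk
  sorted[1] = hjnjlkk$lnlmmkl
  sorted[2] = jlkk$lnlmmklhjn
  sorted[3] = jnjlkk$lnlmmklh
  sorted[4] = k$lnlmmklhjnjlk
  sorted[5] = kk$lnlmmklhjnjl
  sorted[6] = klhjnjlkk$lnlmm
  sorted[7] = lhjnjlkk$lnlmmk
  sorted[8] = lkk$lnlmmklhjnj
  sorted[9] = lmmklhjnjlkk$ln
  sorted[10] = lnlmmklhjnjlkk$
  sorted[11] = mklhjnjlkk$lnlm
  sorted[12] = mmklhjnjlkk$lnl
  sorted[13] = njlkk$lnlmmklhj
  sorted[14] = nlmmklhjnjlkk$l
sorted[11] = mklhjnjlkk$lnlm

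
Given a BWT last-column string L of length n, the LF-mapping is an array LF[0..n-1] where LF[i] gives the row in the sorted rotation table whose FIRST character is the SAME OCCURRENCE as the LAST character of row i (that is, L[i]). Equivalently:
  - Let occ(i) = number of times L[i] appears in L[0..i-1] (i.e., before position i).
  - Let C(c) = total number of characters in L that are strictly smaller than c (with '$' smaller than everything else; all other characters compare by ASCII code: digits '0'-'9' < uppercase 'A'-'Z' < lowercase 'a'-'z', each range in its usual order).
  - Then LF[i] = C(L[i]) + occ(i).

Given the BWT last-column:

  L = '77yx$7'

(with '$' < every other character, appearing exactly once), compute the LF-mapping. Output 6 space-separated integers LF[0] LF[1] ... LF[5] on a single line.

Char counts: '$':1, '7':3, 'x':1, 'y':1
C (first-col start): C('$')=0, C('7')=1, C('x')=4, C('y')=5
L[0]='7': occ=0, LF[0]=C('7')+0=1+0=1
L[1]='7': occ=1, LF[1]=C('7')+1=1+1=2
L[2]='y': occ=0, LF[2]=C('y')+0=5+0=5
L[3]='x': occ=0, LF[3]=C('x')+0=4+0=4
L[4]='$': occ=0, LF[4]=C('$')+0=0+0=0
L[5]='7': occ=2, LF[5]=C('7')+2=1+2=3

Answer: 1 2 5 4 0 3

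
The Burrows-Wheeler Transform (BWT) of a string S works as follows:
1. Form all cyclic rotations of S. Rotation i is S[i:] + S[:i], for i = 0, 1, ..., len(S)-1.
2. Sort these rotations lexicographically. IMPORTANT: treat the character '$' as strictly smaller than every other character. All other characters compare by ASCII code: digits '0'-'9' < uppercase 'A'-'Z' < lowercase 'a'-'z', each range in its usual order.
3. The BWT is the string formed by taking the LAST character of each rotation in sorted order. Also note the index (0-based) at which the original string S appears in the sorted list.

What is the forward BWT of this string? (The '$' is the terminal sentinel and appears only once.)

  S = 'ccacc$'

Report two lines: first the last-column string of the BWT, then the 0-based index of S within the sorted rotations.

All 6 rotations (rotation i = S[i:]+S[:i]):
  rot[0] = ccacc$
  rot[1] = cacc$c
  rot[2] = acc$cc
  rot[3] = cc$cca
  rot[4] = c$ccac
  rot[5] = $ccacc
Sorted (with $ < everything):
  sorted[0] = $ccacc  (last char: 'c')
  sorted[1] = acc$cc  (last char: 'c')
  sorted[2] = c$ccac  (last char: 'c')
  sorted[3] = cacc$c  (last char: 'c')
  sorted[4] = cc$cca  (last char: 'a')
  sorted[5] = ccacc$  (last char: '$')
Last column: cccca$
Original string S is at sorted index 5

Answer: cccca$
5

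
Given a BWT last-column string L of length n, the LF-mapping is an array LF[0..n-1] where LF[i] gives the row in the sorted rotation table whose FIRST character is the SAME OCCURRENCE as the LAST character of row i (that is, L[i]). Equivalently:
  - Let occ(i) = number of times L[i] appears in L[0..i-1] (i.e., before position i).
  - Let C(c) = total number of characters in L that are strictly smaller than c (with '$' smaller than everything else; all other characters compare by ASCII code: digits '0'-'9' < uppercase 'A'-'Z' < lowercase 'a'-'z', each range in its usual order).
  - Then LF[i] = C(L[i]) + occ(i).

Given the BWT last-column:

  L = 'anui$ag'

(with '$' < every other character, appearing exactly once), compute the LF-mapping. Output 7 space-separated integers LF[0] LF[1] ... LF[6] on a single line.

Char counts: '$':1, 'a':2, 'g':1, 'i':1, 'n':1, 'u':1
C (first-col start): C('$')=0, C('a')=1, C('g')=3, C('i')=4, C('n')=5, C('u')=6
L[0]='a': occ=0, LF[0]=C('a')+0=1+0=1
L[1]='n': occ=0, LF[1]=C('n')+0=5+0=5
L[2]='u': occ=0, LF[2]=C('u')+0=6+0=6
L[3]='i': occ=0, LF[3]=C('i')+0=4+0=4
L[4]='$': occ=0, LF[4]=C('$')+0=0+0=0
L[5]='a': occ=1, LF[5]=C('a')+1=1+1=2
L[6]='g': occ=0, LF[6]=C('g')+0=3+0=3

Answer: 1 5 6 4 0 2 3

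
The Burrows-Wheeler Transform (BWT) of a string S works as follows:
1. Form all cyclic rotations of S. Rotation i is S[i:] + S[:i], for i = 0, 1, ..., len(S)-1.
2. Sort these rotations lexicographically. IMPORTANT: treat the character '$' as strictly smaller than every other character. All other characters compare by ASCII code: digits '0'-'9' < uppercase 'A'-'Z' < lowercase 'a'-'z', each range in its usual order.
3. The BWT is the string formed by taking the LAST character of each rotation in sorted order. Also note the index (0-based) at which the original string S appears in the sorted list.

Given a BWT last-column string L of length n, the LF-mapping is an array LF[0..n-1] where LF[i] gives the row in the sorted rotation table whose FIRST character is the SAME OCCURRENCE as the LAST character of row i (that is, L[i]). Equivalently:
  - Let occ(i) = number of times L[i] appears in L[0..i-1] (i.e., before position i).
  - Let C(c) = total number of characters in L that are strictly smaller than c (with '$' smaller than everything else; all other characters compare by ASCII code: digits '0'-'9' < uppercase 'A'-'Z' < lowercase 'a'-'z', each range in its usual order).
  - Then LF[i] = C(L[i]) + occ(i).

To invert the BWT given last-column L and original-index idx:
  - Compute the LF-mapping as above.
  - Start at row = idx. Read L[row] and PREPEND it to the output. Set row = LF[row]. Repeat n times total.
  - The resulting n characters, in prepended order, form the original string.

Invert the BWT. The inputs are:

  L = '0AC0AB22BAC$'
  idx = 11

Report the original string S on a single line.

Answer: CC02A2ABBA0$

Derivation:
LF mapping: 1 5 10 2 6 8 3 4 9 7 11 0
Walk LF starting at row 11, prepending L[row]:
  step 1: row=11, L[11]='$', prepend. Next row=LF[11]=0
  step 2: row=0, L[0]='0', prepend. Next row=LF[0]=1
  step 3: row=1, L[1]='A', prepend. Next row=LF[1]=5
  step 4: row=5, L[5]='B', prepend. Next row=LF[5]=8
  step 5: row=8, L[8]='B', prepend. Next row=LF[8]=9
  step 6: row=9, L[9]='A', prepend. Next row=LF[9]=7
  step 7: row=7, L[7]='2', prepend. Next row=LF[7]=4
  step 8: row=4, L[4]='A', prepend. Next row=LF[4]=6
  step 9: row=6, L[6]='2', prepend. Next row=LF[6]=3
  step 10: row=3, L[3]='0', prepend. Next row=LF[3]=2
  step 11: row=2, L[2]='C', prepend. Next row=LF[2]=10
  step 12: row=10, L[10]='C', prepend. Next row=LF[10]=11
Reversed output: CC02A2ABBA0$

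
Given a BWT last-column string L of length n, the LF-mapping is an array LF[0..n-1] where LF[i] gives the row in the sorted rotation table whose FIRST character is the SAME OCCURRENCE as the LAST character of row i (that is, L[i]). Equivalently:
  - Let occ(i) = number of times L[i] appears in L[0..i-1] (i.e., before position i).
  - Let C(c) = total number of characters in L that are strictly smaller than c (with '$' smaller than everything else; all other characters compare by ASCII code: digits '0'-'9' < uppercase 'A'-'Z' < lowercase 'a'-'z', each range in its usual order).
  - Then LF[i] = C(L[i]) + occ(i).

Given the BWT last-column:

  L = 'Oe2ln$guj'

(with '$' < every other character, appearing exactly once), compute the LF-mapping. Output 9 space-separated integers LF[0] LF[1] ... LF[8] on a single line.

Char counts: '$':1, '2':1, 'O':1, 'e':1, 'g':1, 'j':1, 'l':1, 'n':1, 'u':1
C (first-col start): C('$')=0, C('2')=1, C('O')=2, C('e')=3, C('g')=4, C('j')=5, C('l')=6, C('n')=7, C('u')=8
L[0]='O': occ=0, LF[0]=C('O')+0=2+0=2
L[1]='e': occ=0, LF[1]=C('e')+0=3+0=3
L[2]='2': occ=0, LF[2]=C('2')+0=1+0=1
L[3]='l': occ=0, LF[3]=C('l')+0=6+0=6
L[4]='n': occ=0, LF[4]=C('n')+0=7+0=7
L[5]='$': occ=0, LF[5]=C('$')+0=0+0=0
L[6]='g': occ=0, LF[6]=C('g')+0=4+0=4
L[7]='u': occ=0, LF[7]=C('u')+0=8+0=8
L[8]='j': occ=0, LF[8]=C('j')+0=5+0=5

Answer: 2 3 1 6 7 0 4 8 5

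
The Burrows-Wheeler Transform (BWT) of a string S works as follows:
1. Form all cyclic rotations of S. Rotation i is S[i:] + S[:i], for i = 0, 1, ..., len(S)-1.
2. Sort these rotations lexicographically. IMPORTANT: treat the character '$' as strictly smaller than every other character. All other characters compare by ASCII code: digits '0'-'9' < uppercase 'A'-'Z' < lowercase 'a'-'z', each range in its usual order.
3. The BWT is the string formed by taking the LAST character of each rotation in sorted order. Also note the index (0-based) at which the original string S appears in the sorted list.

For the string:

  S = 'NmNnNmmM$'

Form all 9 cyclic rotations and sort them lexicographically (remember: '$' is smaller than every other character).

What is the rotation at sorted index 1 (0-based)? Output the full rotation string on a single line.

All 9 rotations (rotation i = S[i:]+S[:i]):
  rot[0] = NmNnNmmM$
  rot[1] = mNnNmmM$N
  rot[2] = NnNmmM$Nm
  rot[3] = nNmmM$NmN
  rot[4] = NmmM$NmNn
  rot[5] = mmM$NmNnN
  rot[6] = mM$NmNnNm
  rot[7] = M$NmNnNmm
  rot[8] = $NmNnNmmM
Sorted (with $ < everything):
  sorted[0] = $NmNnNmmM
  sorted[1] = M$NmNnNmm
  sorted[2] = NmNnNmmM$
  sorted[3] = NmmM$NmNn
  sorted[4] = NnNmmM$Nm
  sorted[5] = mM$NmNnNm
  sorted[6] = mNnNmmM$N
  sorted[7] = mmM$NmNnN
  sorted[8] = nNmmM$NmN
sorted[1] = M$NmNnNmm

Answer: M$NmNnNmm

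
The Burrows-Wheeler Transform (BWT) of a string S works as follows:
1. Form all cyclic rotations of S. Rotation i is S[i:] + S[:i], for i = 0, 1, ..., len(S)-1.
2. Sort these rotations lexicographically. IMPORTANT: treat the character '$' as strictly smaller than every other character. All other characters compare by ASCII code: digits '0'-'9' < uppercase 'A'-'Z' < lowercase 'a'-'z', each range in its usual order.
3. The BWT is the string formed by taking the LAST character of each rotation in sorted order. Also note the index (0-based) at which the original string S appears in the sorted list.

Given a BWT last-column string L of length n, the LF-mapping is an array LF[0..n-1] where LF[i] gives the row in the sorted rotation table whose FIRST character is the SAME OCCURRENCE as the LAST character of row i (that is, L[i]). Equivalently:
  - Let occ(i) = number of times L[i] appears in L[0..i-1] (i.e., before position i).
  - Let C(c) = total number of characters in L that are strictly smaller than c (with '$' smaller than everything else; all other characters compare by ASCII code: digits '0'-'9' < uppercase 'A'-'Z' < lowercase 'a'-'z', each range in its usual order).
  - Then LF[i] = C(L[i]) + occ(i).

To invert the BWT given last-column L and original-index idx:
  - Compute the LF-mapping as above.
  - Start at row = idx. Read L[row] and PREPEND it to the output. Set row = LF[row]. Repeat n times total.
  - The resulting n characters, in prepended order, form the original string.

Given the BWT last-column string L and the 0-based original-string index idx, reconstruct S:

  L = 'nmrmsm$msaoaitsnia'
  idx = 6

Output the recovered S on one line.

LF mapping: 10 6 13 7 14 8 0 9 15 1 12 2 4 17 16 11 5 3
Walk LF starting at row 6, prepending L[row]:
  step 1: row=6, L[6]='$', prepend. Next row=LF[6]=0
  step 2: row=0, L[0]='n', prepend. Next row=LF[0]=10
  step 3: row=10, L[10]='o', prepend. Next row=LF[10]=12
  step 4: row=12, L[12]='i', prepend. Next row=LF[12]=4
  step 5: row=4, L[4]='s', prepend. Next row=LF[4]=14
  step 6: row=14, L[14]='s', prepend. Next row=LF[14]=16
  step 7: row=16, L[16]='i', prepend. Next row=LF[16]=5
  step 8: row=5, L[5]='m', prepend. Next row=LF[5]=8
  step 9: row=8, L[8]='s', prepend. Next row=LF[8]=15
  step 10: row=15, L[15]='n', prepend. Next row=LF[15]=11
  step 11: row=11, L[11]='a', prepend. Next row=LF[11]=2
  step 12: row=2, L[2]='r', prepend. Next row=LF[2]=13
  step 13: row=13, L[13]='t', prepend. Next row=LF[13]=17
  step 14: row=17, L[17]='a', prepend. Next row=LF[17]=3
  step 15: row=3, L[3]='m', prepend. Next row=LF[3]=7
  step 16: row=7, L[7]='m', prepend. Next row=LF[7]=9
  step 17: row=9, L[9]='a', prepend. Next row=LF[9]=1
  step 18: row=1, L[1]='m', prepend. Next row=LF[1]=6
Reversed output: mammatransmission$

Answer: mammatransmission$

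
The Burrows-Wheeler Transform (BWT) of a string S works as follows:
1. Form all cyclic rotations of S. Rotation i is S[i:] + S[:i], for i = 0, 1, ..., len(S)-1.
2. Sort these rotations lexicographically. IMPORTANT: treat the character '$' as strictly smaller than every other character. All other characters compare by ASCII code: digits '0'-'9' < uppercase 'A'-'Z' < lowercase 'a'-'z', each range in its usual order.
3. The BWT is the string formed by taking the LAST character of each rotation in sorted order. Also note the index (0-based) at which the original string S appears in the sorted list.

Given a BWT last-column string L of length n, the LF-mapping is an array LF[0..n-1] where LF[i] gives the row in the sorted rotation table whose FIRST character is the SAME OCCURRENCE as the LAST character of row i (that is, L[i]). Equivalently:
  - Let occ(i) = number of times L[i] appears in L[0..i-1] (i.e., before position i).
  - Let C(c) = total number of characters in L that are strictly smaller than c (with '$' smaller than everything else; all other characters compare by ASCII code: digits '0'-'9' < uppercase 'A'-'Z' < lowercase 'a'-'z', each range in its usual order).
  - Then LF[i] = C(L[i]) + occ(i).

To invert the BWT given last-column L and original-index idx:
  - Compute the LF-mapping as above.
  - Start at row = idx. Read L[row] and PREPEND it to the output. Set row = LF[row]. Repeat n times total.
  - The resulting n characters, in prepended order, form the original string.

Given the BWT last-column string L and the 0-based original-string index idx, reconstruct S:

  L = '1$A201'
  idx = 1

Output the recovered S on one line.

LF mapping: 2 0 5 4 1 3
Walk LF starting at row 1, prepending L[row]:
  step 1: row=1, L[1]='$', prepend. Next row=LF[1]=0
  step 2: row=0, L[0]='1', prepend. Next row=LF[0]=2
  step 3: row=2, L[2]='A', prepend. Next row=LF[2]=5
  step 4: row=5, L[5]='1', prepend. Next row=LF[5]=3
  step 5: row=3, L[3]='2', prepend. Next row=LF[3]=4
  step 6: row=4, L[4]='0', prepend. Next row=LF[4]=1
Reversed output: 021A1$

Answer: 021A1$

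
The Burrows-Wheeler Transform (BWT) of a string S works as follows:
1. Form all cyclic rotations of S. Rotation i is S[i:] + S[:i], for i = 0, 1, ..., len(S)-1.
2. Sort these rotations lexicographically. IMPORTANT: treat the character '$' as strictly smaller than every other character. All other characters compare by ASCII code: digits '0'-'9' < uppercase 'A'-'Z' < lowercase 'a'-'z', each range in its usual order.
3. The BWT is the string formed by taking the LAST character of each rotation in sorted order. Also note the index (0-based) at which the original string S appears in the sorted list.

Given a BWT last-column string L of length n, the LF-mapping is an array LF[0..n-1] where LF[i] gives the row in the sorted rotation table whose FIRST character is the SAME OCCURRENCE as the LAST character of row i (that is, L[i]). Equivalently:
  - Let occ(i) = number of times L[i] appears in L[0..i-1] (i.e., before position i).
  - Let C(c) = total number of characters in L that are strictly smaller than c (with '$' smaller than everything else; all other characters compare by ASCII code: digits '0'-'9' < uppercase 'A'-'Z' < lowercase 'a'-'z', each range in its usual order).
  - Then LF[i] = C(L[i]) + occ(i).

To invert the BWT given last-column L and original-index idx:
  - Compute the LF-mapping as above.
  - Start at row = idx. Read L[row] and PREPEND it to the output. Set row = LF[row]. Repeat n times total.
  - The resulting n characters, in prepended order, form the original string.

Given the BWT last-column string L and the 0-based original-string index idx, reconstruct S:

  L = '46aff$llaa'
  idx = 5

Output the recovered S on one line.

Answer: alfalfa64$

Derivation:
LF mapping: 1 2 3 6 7 0 8 9 4 5
Walk LF starting at row 5, prepending L[row]:
  step 1: row=5, L[5]='$', prepend. Next row=LF[5]=0
  step 2: row=0, L[0]='4', prepend. Next row=LF[0]=1
  step 3: row=1, L[1]='6', prepend. Next row=LF[1]=2
  step 4: row=2, L[2]='a', prepend. Next row=LF[2]=3
  step 5: row=3, L[3]='f', prepend. Next row=LF[3]=6
  step 6: row=6, L[6]='l', prepend. Next row=LF[6]=8
  step 7: row=8, L[8]='a', prepend. Next row=LF[8]=4
  step 8: row=4, L[4]='f', prepend. Next row=LF[4]=7
  step 9: row=7, L[7]='l', prepend. Next row=LF[7]=9
  step 10: row=9, L[9]='a', prepend. Next row=LF[9]=5
Reversed output: alfalfa64$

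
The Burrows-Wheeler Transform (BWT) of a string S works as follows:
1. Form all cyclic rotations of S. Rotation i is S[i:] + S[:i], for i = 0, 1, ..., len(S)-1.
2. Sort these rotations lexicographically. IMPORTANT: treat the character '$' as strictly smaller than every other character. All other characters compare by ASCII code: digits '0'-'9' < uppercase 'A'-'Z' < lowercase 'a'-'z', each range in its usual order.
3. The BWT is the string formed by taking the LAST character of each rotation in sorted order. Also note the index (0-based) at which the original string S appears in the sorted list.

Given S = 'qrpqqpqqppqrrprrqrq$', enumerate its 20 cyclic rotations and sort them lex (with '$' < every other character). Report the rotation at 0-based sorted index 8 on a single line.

All 20 rotations (rotation i = S[i:]+S[:i]):
  rot[0] = qrpqqpqqppqrrprrqrq$
  rot[1] = rpqqpqqppqrrprrqrq$q
  rot[2] = pqqpqqppqrrprrqrq$qr
  rot[3] = qqpqqppqrrprrqrq$qrp
  rot[4] = qpqqppqrrprrqrq$qrpq
  rot[5] = pqqppqrrprrqrq$qrpqq
  rot[6] = qqppqrrprrqrq$qrpqqp
  rot[7] = qppqrrprrqrq$qrpqqpq
  rot[8] = ppqrrprrqrq$qrpqqpqq
  rot[9] = pqrrprrqrq$qrpqqpqqp
  rot[10] = qrrprrqrq$qrpqqpqqpp
  rot[11] = rrprrqrq$qrpqqpqqppq
  rot[12] = rprrqrq$qrpqqpqqppqr
  rot[13] = prrqrq$qrpqqpqqppqrr
  rot[14] = rrqrq$qrpqqpqqppqrrp
  rot[15] = rqrq$qrpqqpqqppqrrpr
  rot[16] = qrq$qrpqqpqqppqrrprr
  rot[17] = rq$qrpqqpqqppqrrprrq
  rot[18] = q$qrpqqpqqppqrrprrqr
  rot[19] = $qrpqqpqqppqrrprrqrq
Sorted (with $ < everything):
  sorted[0] = $qrpqqpqqppqrrprrqrq
  sorted[1] = ppqrrprrqrq$qrpqqpqq
  sorted[2] = pqqppqrrprrqrq$qrpqq
  sorted[3] = pqqpqqppqrrprrqrq$qr
  sorted[4] = pqrrprrqrq$qrpqqpqqp
  sorted[5] = prrqrq$qrpqqpqqppqrr
  sorted[6] = q$qrpqqpqqppqrrprrqr
  sorted[7] = qppqrrprrqrq$qrpqqpq
  sorted[8] = qpqqppqrrprrqrq$qrpq
  sorted[9] = qqppqrrprrqrq$qrpqqp
  sorted[10] = qqpqqppqrrprrqrq$qrp
  sorted[11] = qrpqqpqqppqrrprrqrq$
  sorted[12] = qrq$qrpqqpqqppqrrprr
  sorted[13] = qrrprrqrq$qrpqqpqqpp
  sorted[14] = rpqqpqqppqrrprrqrq$q
  sorted[15] = rprrqrq$qrpqqpqqppqr
  sorted[16] = rq$qrpqqpqqppqrrprrq
  sorted[17] = rqrq$qrpqqpqqppqrrpr
  sorted[18] = rrprrqrq$qrpqqpqqppq
  sorted[19] = rrqrq$qrpqqpqqppqrrp
sorted[8] = qpqqppqrrprrqrq$qrpq

Answer: qpqqppqrrprrqrq$qrpq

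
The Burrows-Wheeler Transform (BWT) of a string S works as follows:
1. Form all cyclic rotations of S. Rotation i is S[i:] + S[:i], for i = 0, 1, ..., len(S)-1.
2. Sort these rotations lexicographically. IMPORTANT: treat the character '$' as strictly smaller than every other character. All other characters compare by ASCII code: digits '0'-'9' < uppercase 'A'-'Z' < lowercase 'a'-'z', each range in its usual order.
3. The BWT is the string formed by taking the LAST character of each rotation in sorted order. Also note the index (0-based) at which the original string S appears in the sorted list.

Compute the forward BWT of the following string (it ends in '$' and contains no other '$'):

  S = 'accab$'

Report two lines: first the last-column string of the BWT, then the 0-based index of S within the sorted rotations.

All 6 rotations (rotation i = S[i:]+S[:i]):
  rot[0] = accab$
  rot[1] = ccab$a
  rot[2] = cab$ac
  rot[3] = ab$acc
  rot[4] = b$acca
  rot[5] = $accab
Sorted (with $ < everything):
  sorted[0] = $accab  (last char: 'b')
  sorted[1] = ab$acc  (last char: 'c')
  sorted[2] = accab$  (last char: '$')
  sorted[3] = b$acca  (last char: 'a')
  sorted[4] = cab$ac  (last char: 'c')
  sorted[5] = ccab$a  (last char: 'a')
Last column: bc$aca
Original string S is at sorted index 2

Answer: bc$aca
2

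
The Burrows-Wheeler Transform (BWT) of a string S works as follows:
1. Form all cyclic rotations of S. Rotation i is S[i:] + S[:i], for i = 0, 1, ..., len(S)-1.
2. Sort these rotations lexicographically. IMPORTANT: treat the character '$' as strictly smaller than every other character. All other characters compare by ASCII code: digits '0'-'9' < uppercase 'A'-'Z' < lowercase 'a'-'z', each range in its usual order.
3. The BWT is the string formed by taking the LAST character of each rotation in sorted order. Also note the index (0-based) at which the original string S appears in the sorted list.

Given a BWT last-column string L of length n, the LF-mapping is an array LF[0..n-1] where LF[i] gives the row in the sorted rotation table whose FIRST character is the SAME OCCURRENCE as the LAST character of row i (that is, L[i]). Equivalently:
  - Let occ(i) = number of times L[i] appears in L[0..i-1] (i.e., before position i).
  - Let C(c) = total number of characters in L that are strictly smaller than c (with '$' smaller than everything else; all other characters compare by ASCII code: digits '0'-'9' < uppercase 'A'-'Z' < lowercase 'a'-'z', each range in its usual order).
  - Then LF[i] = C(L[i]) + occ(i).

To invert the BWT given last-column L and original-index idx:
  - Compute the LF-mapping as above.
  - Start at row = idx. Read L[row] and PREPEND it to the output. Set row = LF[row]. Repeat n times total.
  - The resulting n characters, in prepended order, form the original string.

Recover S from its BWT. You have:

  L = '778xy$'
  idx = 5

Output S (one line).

LF mapping: 1 2 3 4 5 0
Walk LF starting at row 5, prepending L[row]:
  step 1: row=5, L[5]='$', prepend. Next row=LF[5]=0
  step 2: row=0, L[0]='7', prepend. Next row=LF[0]=1
  step 3: row=1, L[1]='7', prepend. Next row=LF[1]=2
  step 4: row=2, L[2]='8', prepend. Next row=LF[2]=3
  step 5: row=3, L[3]='x', prepend. Next row=LF[3]=4
  step 6: row=4, L[4]='y', prepend. Next row=LF[4]=5
Reversed output: yx877$

Answer: yx877$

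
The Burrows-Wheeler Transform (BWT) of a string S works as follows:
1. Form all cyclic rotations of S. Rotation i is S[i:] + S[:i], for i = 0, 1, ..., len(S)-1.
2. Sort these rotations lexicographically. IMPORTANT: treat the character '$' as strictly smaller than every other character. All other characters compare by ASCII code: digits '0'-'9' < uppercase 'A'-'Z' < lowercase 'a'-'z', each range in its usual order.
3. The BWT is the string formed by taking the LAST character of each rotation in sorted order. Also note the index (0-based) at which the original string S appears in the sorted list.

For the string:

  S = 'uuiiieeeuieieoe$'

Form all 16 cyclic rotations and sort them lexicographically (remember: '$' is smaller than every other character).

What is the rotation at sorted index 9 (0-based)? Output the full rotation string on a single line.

Answer: ieoe$uuiiieeeuie

Derivation:
All 16 rotations (rotation i = S[i:]+S[:i]):
  rot[0] = uuiiieeeuieieoe$
  rot[1] = uiiieeeuieieoe$u
  rot[2] = iiieeeuieieoe$uu
  rot[3] = iieeeuieieoe$uui
  rot[4] = ieeeuieieoe$uuii
  rot[5] = eeeuieieoe$uuiii
  rot[6] = eeuieieoe$uuiiie
  rot[7] = euieieoe$uuiiiee
  rot[8] = uieieoe$uuiiieee
  rot[9] = ieieoe$uuiiieeeu
  rot[10] = eieoe$uuiiieeeui
  rot[11] = ieoe$uuiiieeeuie
  rot[12] = eoe$uuiiieeeuiei
  rot[13] = oe$uuiiieeeuieie
  rot[14] = e$uuiiieeeuieieo
  rot[15] = $uuiiieeeuieieoe
Sorted (with $ < everything):
  sorted[0] = $uuiiieeeuieieoe
  sorted[1] = e$uuiiieeeuieieo
  sorted[2] = eeeuieieoe$uuiii
  sorted[3] = eeuieieoe$uuiiie
  sorted[4] = eieoe$uuiiieeeui
  sorted[5] = eoe$uuiiieeeuiei
  sorted[6] = euieieoe$uuiiiee
  sorted[7] = ieeeuieieoe$uuii
  sorted[8] = ieieoe$uuiiieeeu
  sorted[9] = ieoe$uuiiieeeuie
  sorted[10] = iieeeuieieoe$uui
  sorted[11] = iiieeeuieieoe$uu
  sorted[12] = oe$uuiiieeeuieie
  sorted[13] = uieieoe$uuiiieee
  sorted[14] = uiiieeeuieieoe$u
  sorted[15] = uuiiieeeuieieoe$
sorted[9] = ieoe$uuiiieeeuie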